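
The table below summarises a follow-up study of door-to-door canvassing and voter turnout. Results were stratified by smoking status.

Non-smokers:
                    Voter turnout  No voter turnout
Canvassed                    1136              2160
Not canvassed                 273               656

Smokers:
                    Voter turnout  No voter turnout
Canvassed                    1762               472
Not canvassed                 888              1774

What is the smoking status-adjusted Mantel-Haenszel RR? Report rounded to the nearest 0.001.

RR_MH = Σ(aᵢ·n₀ᵢ/nᵢ) / Σ(cᵢ·n₁ᵢ/nᵢ), with n₁ᵢ = aᵢ+bᵢ (exposed), n₀ᵢ = cᵢ+dᵢ (unexposed), nᵢ = n₁ᵢ+n₀ᵢ.
Stratum 1 (Non-smokers): n₁ = 3296, n₀ = 929, n = 4225; a·n₀/n = 1136·929/4225 = 249.7856; c·n₁/n = 273·3296/4225 = 212.9723
Stratum 2 (Smokers): n₁ = 2234, n₀ = 2662, n = 4896; a·n₀/n = 1762·2662/4896 = 958.0155; c·n₁/n = 888·2234/4896 = 405.1863
RR_MH = (249.7856 + 958.0155) / (212.9723 + 405.1863) = 1207.8011 / 618.1586 = 1.95387

1.954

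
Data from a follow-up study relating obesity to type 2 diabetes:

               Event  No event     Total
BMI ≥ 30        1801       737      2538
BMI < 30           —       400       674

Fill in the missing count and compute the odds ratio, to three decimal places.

The missing cell is in the unexposed row: 674 − 400 = 274.
So a = 1801, b = 737, c = 274, d = 400.
OR = (a·d)/(b·c) = (1801 × 400) / (737 × 274) = 720400 / 201938 = 3.56743

3.567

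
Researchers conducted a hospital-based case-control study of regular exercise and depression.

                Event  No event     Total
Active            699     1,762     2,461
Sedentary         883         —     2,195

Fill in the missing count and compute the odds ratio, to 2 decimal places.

0.59

The missing cell is in the unexposed row: 2195 − 883 = 1312.
So a = 699, b = 1762, c = 883, d = 1312.
OR = (a·d)/(b·c) = (699 × 1312) / (1762 × 883) = 917088 / 1555846 = 0.58945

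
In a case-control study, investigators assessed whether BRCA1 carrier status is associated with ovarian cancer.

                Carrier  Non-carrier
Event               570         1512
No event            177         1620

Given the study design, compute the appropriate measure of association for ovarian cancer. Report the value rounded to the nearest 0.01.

3.45

Reading the table with exposure as columns: a = 570 (Carrier, case), b = 177 (Carrier, non-case), c = 1512 (Non-carrier, case), d = 1620.
This is a case-control study: participants were sampled on outcome status, so risks in the source population cannot be estimated directly — relative risk is not valid here. The odds ratio is the appropriate measure.
OR = (a·d)/(b·c) = (570 × 1620) / (177 × 1512) = 923400 / 267624 = 3.45036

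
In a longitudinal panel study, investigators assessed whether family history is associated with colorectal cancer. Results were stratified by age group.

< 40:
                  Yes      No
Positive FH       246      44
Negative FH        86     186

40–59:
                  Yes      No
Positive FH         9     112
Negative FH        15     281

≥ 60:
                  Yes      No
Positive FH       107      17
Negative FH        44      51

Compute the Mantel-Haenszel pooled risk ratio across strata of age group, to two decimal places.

2.33

RR_MH = Σ(aᵢ·n₀ᵢ/nᵢ) / Σ(cᵢ·n₁ᵢ/nᵢ), with n₁ᵢ = aᵢ+bᵢ (exposed), n₀ᵢ = cᵢ+dᵢ (unexposed), nᵢ = n₁ᵢ+n₀ᵢ.
Stratum 1 (< 40): n₁ = 290, n₀ = 272, n = 562; a·n₀/n = 246·272/562 = 119.0605; c·n₁/n = 86·290/562 = 44.3772
Stratum 2 (40–59): n₁ = 121, n₀ = 296, n = 417; a·n₀/n = 9·296/417 = 6.3885; c·n₁/n = 15·121/417 = 4.3525
Stratum 3 (≥ 60): n₁ = 124, n₀ = 95, n = 219; a·n₀/n = 107·95/219 = 46.4155; c·n₁/n = 44·124/219 = 24.9132
RR_MH = (119.0605 + 6.3885 + 46.4155) / (44.3772 + 4.3525 + 24.9132) = 171.8645 / 73.6430 = 2.33375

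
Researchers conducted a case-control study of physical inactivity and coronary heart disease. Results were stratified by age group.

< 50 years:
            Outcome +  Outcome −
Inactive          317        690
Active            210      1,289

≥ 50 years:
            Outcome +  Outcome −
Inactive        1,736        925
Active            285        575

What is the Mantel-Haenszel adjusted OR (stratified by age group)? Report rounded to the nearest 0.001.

3.365

OR_MH = Σ(aᵢdᵢ/nᵢ) / Σ(bᵢcᵢ/nᵢ), where nᵢ is the stratum total.
Stratum 1 (< 50 years): n = 2506; a·d/n = 317·1289/2506 = 163.0539; b·c/n = 690·210/2506 = 57.8212
Stratum 2 (≥ 50 years): n = 3521; a·d/n = 1736·575/3521 = 283.4990; b·c/n = 925·285/3521 = 74.8722
OR_MH = (163.0539 + 283.4990) / (57.8212 + 74.8722) = 446.5529 / 132.6934 = 3.36530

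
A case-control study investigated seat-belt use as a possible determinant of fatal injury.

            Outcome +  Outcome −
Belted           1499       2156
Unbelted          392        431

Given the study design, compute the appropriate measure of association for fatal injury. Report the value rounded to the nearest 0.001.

0.764

Cells: a = 1499, b = 2156, c = 392, d = 431.
This is a case-control study: participants were sampled on outcome status, so risks in the source population cannot be estimated directly — relative risk is not valid here. The odds ratio is the appropriate measure.
OR = (a·d)/(b·c) = (1499 × 431) / (2156 × 392) = 646069 / 845152 = 0.76444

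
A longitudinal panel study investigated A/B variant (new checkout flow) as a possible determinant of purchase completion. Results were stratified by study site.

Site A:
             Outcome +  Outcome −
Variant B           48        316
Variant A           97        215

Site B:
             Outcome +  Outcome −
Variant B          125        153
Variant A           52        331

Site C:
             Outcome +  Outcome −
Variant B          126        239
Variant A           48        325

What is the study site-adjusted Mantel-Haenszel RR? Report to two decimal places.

1.62

RR_MH = Σ(aᵢ·n₀ᵢ/nᵢ) / Σ(cᵢ·n₁ᵢ/nᵢ), with n₁ᵢ = aᵢ+bᵢ (exposed), n₀ᵢ = cᵢ+dᵢ (unexposed), nᵢ = n₁ᵢ+n₀ᵢ.
Stratum 1 (Site A): n₁ = 364, n₀ = 312, n = 676; a·n₀/n = 48·312/676 = 22.1538; c·n₁/n = 97·364/676 = 52.2308
Stratum 2 (Site B): n₁ = 278, n₀ = 383, n = 661; a·n₀/n = 125·383/661 = 72.4281; c·n₁/n = 52·278/661 = 21.8699
Stratum 3 (Site C): n₁ = 365, n₀ = 373, n = 738; a·n₀/n = 126·373/738 = 63.6829; c·n₁/n = 48·365/738 = 23.7398
RR_MH = (22.1538 + 72.4281 + 63.6829) / (52.2308 + 21.8699 + 23.7398) = 158.2649 / 97.8405 = 1.61758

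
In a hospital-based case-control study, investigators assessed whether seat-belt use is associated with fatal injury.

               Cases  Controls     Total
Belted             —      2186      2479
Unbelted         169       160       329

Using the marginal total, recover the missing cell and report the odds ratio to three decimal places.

0.127

The missing cell is in the exposed row: 2479 − 2186 = 293.
So a = 293, b = 2186, c = 169, d = 160.
OR = (a·d)/(b·c) = (293 × 160) / (2186 × 169) = 46880 / 369434 = 0.12690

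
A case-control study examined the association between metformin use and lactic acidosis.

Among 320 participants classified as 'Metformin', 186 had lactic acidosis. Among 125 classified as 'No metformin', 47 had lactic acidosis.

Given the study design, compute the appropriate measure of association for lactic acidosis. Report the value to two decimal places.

2.30

From the description: a = 186, b = 134, c = 47, d = 78.
This is a case-control study: participants were sampled on outcome status, so risks in the source population cannot be estimated directly — relative risk is not valid here. The odds ratio is the appropriate measure.
OR = (a·d)/(b·c) = (186 × 78) / (134 × 47) = 14508 / 6298 = 2.30359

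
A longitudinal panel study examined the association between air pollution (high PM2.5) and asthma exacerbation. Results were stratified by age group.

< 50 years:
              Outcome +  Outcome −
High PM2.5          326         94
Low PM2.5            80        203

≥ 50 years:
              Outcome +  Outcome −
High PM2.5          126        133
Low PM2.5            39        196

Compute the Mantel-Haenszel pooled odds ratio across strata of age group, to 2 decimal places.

6.80

OR_MH = Σ(aᵢdᵢ/nᵢ) / Σ(bᵢcᵢ/nᵢ), where nᵢ is the stratum total.
Stratum 1 (< 50 years): n = 703; a·d/n = 326·203/703 = 94.1366; b·c/n = 94·80/703 = 10.6970
Stratum 2 (≥ 50 years): n = 494; a·d/n = 126·196/494 = 49.9919; b·c/n = 133·39/494 = 10.5000
OR_MH = (94.1366 + 49.9919) / (10.6970 + 10.5000) = 144.1285 / 21.1970 = 6.79947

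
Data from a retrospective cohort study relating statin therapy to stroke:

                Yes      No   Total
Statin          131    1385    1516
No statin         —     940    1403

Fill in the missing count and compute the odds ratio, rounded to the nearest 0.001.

The missing cell is in the unexposed row: 1403 − 940 = 463.
So a = 131, b = 1385, c = 463, d = 940.
OR = (a·d)/(b·c) = (131 × 940) / (1385 × 463) = 123140 / 641255 = 0.19203

0.192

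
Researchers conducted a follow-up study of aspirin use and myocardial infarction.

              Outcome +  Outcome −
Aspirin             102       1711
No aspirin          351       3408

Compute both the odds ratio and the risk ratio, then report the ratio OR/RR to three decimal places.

Cells: a = 102, b = 1711, c = 351, d = 3408.
OR = (102·3408)/(1711·351) = 347616/600561 = 0.57882
Risk in exposed = 102/1813 = 0.05626; risk in unexposed = 351/3759 = 0.09338; RR = 0.60251
OR/RR = 0.57882 / 0.60251 = 0.96067
The outcome is rare in both groups, so OR ≈ RR (ratio near 1).

0.961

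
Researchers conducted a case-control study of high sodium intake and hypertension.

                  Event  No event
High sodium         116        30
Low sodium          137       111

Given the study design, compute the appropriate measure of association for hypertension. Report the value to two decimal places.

3.13

Cells: a = 116, b = 30, c = 137, d = 111.
This is a case-control study: participants were sampled on outcome status, so risks in the source population cannot be estimated directly — relative risk is not valid here. The odds ratio is the appropriate measure.
OR = (a·d)/(b·c) = (116 × 111) / (30 × 137) = 12876 / 4110 = 3.13285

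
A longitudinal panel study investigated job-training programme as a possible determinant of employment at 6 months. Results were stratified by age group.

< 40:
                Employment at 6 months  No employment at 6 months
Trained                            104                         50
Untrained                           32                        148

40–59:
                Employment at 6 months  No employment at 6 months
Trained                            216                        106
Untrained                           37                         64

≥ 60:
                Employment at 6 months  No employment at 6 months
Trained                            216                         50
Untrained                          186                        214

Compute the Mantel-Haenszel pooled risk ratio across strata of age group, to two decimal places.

2.03

RR_MH = Σ(aᵢ·n₀ᵢ/nᵢ) / Σ(cᵢ·n₁ᵢ/nᵢ), with n₁ᵢ = aᵢ+bᵢ (exposed), n₀ᵢ = cᵢ+dᵢ (unexposed), nᵢ = n₁ᵢ+n₀ᵢ.
Stratum 1 (< 40): n₁ = 154, n₀ = 180, n = 334; a·n₀/n = 104·180/334 = 56.0479; c·n₁/n = 32·154/334 = 14.7545
Stratum 2 (40–59): n₁ = 322, n₀ = 101, n = 423; a·n₀/n = 216·101/423 = 51.5745; c·n₁/n = 37·322/423 = 28.1655
Stratum 3 (≥ 60): n₁ = 266, n₀ = 400, n = 666; a·n₀/n = 216·400/666 = 129.7297; c·n₁/n = 186·266/666 = 74.2883
RR_MH = (56.0479 + 51.5745 + 129.7297) / (14.7545 + 28.1655 + 74.2883) = 237.3521 / 117.2083 = 2.02505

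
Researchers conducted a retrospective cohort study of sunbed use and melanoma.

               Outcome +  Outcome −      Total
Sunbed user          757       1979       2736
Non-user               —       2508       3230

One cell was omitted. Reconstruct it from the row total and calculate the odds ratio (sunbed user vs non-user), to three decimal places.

The missing cell is in the unexposed row: 3230 − 2508 = 722.
So a = 757, b = 1979, c = 722, d = 2508.
OR = (a·d)/(b·c) = (757 × 2508) / (1979 × 722) = 1898556 / 1428838 = 1.32874

1.329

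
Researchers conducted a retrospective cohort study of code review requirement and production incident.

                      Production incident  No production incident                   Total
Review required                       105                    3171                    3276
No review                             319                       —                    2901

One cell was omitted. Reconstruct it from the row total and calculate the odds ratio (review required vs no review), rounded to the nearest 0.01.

The missing cell is in the unexposed row: 2901 − 319 = 2582.
So a = 105, b = 3171, c = 319, d = 2582.
OR = (a·d)/(b·c) = (105 × 2582) / (3171 × 319) = 271110 / 1011549 = 0.26801

0.27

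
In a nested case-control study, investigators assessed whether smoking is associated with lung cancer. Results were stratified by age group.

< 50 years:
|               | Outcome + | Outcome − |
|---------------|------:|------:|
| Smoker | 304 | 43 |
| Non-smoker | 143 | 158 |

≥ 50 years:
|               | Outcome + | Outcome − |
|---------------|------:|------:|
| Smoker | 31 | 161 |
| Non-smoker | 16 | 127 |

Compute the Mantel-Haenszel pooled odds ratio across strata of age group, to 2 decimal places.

5.00

OR_MH = Σ(aᵢdᵢ/nᵢ) / Σ(bᵢcᵢ/nᵢ), where nᵢ is the stratum total.
Stratum 1 (< 50 years): n = 648; a·d/n = 304·158/648 = 74.1235; b·c/n = 43·143/648 = 9.4892
Stratum 2 (≥ 50 years): n = 335; a·d/n = 31·127/335 = 11.7522; b·c/n = 161·16/335 = 7.6896
OR_MH = (74.1235 + 11.7522) / (9.4892 + 7.6896) = 85.8757 / 17.1787 = 4.99895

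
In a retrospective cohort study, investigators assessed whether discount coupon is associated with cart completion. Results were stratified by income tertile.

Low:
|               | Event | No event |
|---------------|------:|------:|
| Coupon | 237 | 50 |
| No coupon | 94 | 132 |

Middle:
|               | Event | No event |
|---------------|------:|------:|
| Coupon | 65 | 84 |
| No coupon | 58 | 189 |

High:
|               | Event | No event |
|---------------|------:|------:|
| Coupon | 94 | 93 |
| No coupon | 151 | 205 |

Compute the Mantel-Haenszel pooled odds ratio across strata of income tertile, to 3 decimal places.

OR_MH = Σ(aᵢdᵢ/nᵢ) / Σ(bᵢcᵢ/nᵢ), where nᵢ is the stratum total.
Stratum 1 (Low): n = 513; a·d/n = 237·132/513 = 60.9825; b·c/n = 50·94/513 = 9.1618
Stratum 2 (Middle): n = 396; a·d/n = 65·189/396 = 31.0227; b·c/n = 84·58/396 = 12.3030
Stratum 3 (High): n = 543; a·d/n = 94·205/543 = 35.4880; b·c/n = 93·151/543 = 25.8619
OR_MH = (60.9825 + 31.0227 + 35.4880) / (9.1618 + 12.3030 + 25.8619) = 127.4932 / 47.3267 = 2.69390

2.694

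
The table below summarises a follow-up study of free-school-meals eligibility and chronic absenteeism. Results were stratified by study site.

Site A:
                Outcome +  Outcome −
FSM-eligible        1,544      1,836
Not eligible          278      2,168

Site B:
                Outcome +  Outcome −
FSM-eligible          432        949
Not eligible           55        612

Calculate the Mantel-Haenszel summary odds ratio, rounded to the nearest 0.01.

6.22

OR_MH = Σ(aᵢdᵢ/nᵢ) / Σ(bᵢcᵢ/nᵢ), where nᵢ is the stratum total.
Stratum 1 (Site A): n = 5826; a·d/n = 1544·2168/5826 = 574.5609; b·c/n = 1836·278/5826 = 87.6087
Stratum 2 (Site B): n = 2048; a·d/n = 432·612/2048 = 129.0938; b·c/n = 949·55/2048 = 25.4858
OR_MH = (574.5609 + 129.0938) / (87.6087 + 25.4858) = 703.6547 / 113.0945 = 6.22183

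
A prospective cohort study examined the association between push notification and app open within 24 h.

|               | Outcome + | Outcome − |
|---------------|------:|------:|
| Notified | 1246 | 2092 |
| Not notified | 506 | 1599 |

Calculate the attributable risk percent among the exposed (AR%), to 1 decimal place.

Cells: a = 1246, b = 2092, c = 506, d = 1599.
Risk in exposed = 1246/3338 = 0.37328; risk in unexposed = 506/2105 = 0.24038.
RR = 0.37328/0.24038 = 1.55286
AR% = (RR − 1)/RR × 100 = (1.55286 − 1)/1.55286 × 100 = 35.6028%

35.6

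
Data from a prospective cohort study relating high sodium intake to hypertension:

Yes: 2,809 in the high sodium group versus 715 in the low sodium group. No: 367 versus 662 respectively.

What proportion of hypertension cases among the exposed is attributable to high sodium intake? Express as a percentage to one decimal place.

From the description: a = 2809, b = 367, c = 715, d = 662.
Risk in exposed = 2809/3176 = 0.88445; risk in unexposed = 715/1377 = 0.51924.
RR = 0.88445/0.51924 = 1.70333
AR% = (RR − 1)/RR × 100 = (1.70333 − 1)/1.70333 × 100 = 41.2915%

41.3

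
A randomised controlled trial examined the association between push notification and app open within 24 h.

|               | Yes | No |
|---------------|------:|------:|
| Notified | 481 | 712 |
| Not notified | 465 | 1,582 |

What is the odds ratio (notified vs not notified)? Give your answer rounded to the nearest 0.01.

Cells: a = 481, b = 712, c = 465, d = 1582.
OR = (a·d)/(b·c) = (481 × 1582) / (712 × 465) = 760942 / 331080 = 2.29836
The odds of app open within 24 h are about 2.30 times as high in the notified group.

2.30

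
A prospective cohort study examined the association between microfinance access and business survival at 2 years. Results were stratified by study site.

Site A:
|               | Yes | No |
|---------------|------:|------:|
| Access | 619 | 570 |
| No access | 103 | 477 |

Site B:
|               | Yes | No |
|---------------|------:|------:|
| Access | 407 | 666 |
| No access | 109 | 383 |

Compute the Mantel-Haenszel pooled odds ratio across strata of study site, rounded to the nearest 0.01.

3.35

OR_MH = Σ(aᵢdᵢ/nᵢ) / Σ(bᵢcᵢ/nᵢ), where nᵢ is the stratum total.
Stratum 1 (Site A): n = 1769; a·d/n = 619·477/1769 = 166.9096; b·c/n = 570·103/1769 = 33.1882
Stratum 2 (Site B): n = 1565; a·d/n = 407·383/1565 = 99.6045; b·c/n = 666·109/1565 = 46.3859
OR_MH = (166.9096 + 99.6045) / (33.1882 + 46.3859) = 266.5140 / 79.5742 = 3.34925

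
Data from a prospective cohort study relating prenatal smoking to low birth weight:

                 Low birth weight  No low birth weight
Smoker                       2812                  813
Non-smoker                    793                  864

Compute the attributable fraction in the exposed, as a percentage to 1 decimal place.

38.3

Cells: a = 2812, b = 813, c = 793, d = 864.
Risk in exposed = 2812/3625 = 0.77572; risk in unexposed = 793/1657 = 0.47858.
RR = 0.77572/0.47858 = 1.62090
AR% = (RR − 1)/RR × 100 = (1.62090 − 1)/1.62090 × 100 = 38.3059%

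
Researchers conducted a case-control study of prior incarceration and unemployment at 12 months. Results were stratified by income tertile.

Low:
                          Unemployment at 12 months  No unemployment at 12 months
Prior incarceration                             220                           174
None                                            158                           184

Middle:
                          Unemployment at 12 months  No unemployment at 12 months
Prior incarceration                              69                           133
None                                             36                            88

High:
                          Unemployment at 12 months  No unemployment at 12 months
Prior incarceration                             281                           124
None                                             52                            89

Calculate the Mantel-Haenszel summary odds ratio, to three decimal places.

1.870

OR_MH = Σ(aᵢdᵢ/nᵢ) / Σ(bᵢcᵢ/nᵢ), where nᵢ is the stratum total.
Stratum 1 (Low): n = 736; a·d/n = 220·184/736 = 55.0000; b·c/n = 174·158/736 = 37.3533
Stratum 2 (Middle): n = 326; a·d/n = 69·88/326 = 18.6258; b·c/n = 133·36/326 = 14.6871
Stratum 3 (High): n = 546; a·d/n = 281·89/546 = 45.8040; b·c/n = 124·52/546 = 11.8095
OR_MH = (55.0000 + 18.6258 + 45.8040) / (37.3533 + 14.6871 + 11.8095) = 119.4298 / 63.8499 = 1.87048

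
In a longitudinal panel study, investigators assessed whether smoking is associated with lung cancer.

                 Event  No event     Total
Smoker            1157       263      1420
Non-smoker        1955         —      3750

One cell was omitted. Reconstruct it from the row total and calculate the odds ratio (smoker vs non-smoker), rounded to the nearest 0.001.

The missing cell is in the unexposed row: 3750 − 1955 = 1795.
So a = 1157, b = 263, c = 1955, d = 1795.
OR = (a·d)/(b·c) = (1157 × 1795) / (263 × 1955) = 2076815 / 514165 = 4.03920

4.039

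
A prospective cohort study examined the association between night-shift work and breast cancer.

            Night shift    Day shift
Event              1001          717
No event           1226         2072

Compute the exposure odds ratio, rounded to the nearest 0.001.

2.359

Reading the table with exposure as columns: a = 1001 (Night shift, case), b = 1226 (Night shift, non-case), c = 717 (Day shift, case), d = 2072.
OR = (a·d)/(b·c) = (1001 × 2072) / (1226 × 717) = 2074072 / 879042 = 2.35947
The odds of breast cancer are about 2.36 times as high in the night shift group.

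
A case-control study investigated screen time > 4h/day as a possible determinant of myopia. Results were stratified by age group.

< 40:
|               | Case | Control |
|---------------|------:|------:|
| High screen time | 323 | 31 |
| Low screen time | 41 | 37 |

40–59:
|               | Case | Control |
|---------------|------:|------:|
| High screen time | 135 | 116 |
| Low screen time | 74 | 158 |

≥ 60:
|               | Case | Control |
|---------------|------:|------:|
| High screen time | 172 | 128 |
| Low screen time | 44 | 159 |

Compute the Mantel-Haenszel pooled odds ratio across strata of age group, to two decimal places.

3.95

OR_MH = Σ(aᵢdᵢ/nᵢ) / Σ(bᵢcᵢ/nᵢ), where nᵢ is the stratum total.
Stratum 1 (< 40): n = 432; a·d/n = 323·37/432 = 27.6644; b·c/n = 31·41/432 = 2.9421
Stratum 2 (40–59): n = 483; a·d/n = 135·158/483 = 44.1615; b·c/n = 116·74/483 = 17.7723
Stratum 3 (≥ 60): n = 503; a·d/n = 172·159/503 = 54.3698; b·c/n = 128·44/503 = 11.1968
OR_MH = (27.6644 + 44.1615 + 54.3698) / (2.9421 + 17.7723 + 11.1968) = 126.1956 / 31.9112 = 3.95459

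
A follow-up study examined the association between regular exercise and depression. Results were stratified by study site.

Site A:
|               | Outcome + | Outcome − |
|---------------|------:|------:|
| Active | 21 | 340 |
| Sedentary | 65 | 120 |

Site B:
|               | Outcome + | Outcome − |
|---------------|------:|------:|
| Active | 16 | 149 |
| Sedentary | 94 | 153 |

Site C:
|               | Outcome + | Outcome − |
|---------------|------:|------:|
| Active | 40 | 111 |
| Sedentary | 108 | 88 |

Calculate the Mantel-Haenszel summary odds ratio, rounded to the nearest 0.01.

0.19

OR_MH = Σ(aᵢdᵢ/nᵢ) / Σ(bᵢcᵢ/nᵢ), where nᵢ is the stratum total.
Stratum 1 (Site A): n = 546; a·d/n = 21·120/546 = 4.6154; b·c/n = 340·65/546 = 40.4762
Stratum 2 (Site B): n = 412; a·d/n = 16·153/412 = 5.9417; b·c/n = 149·94/412 = 33.9951
Stratum 3 (Site C): n = 347; a·d/n = 40·88/347 = 10.1441; b·c/n = 111·108/347 = 34.5476
OR_MH = (4.6154 + 5.9417 + 10.1441) / (40.4762 + 33.9951 + 34.5476) = 20.7012 / 109.0189 = 0.18989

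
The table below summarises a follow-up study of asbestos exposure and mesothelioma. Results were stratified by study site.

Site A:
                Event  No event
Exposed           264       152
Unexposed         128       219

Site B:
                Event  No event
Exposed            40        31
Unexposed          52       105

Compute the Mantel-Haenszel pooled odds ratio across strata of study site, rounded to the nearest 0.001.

OR_MH = Σ(aᵢdᵢ/nᵢ) / Σ(bᵢcᵢ/nᵢ), where nᵢ is the stratum total.
Stratum 1 (Site A): n = 763; a·d/n = 264·219/763 = 75.7746; b·c/n = 152·128/763 = 25.4993
Stratum 2 (Site B): n = 228; a·d/n = 40·105/228 = 18.4211; b·c/n = 31·52/228 = 7.0702
OR_MH = (75.7746 + 18.4211) / (25.4993 + 7.0702) = 94.1956 / 32.5695 = 2.89214

2.892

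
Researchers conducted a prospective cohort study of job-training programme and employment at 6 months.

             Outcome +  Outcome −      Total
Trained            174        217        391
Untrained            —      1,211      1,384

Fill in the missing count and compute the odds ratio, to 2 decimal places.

5.61

The missing cell is in the unexposed row: 1384 − 1211 = 173.
So a = 174, b = 217, c = 173, d = 1211.
OR = (a·d)/(b·c) = (174 × 1211) / (217 × 173) = 210714 / 37541 = 5.61290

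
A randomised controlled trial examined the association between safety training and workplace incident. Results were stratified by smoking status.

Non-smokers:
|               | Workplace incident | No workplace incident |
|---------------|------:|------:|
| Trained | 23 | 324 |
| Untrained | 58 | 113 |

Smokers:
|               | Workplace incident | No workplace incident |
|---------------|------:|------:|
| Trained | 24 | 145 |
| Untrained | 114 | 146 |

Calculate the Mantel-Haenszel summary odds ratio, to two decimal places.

OR_MH = Σ(aᵢdᵢ/nᵢ) / Σ(bᵢcᵢ/nᵢ), where nᵢ is the stratum total.
Stratum 1 (Non-smokers): n = 518; a·d/n = 23·113/518 = 5.0174; b·c/n = 324·58/518 = 36.2780
Stratum 2 (Smokers): n = 429; a·d/n = 24·146/429 = 8.1678; b·c/n = 145·114/429 = 38.5315
OR_MH = (5.0174 + 8.1678) / (36.2780 + 38.5315) = 13.1852 / 74.8095 = 0.17625

0.18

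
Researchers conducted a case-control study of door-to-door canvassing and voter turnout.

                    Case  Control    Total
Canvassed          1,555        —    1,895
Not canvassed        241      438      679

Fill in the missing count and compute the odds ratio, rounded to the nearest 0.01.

The missing cell is in the exposed row: 1895 − 1555 = 340.
So a = 1555, b = 340, c = 241, d = 438.
OR = (a·d)/(b·c) = (1555 × 438) / (340 × 241) = 681090 / 81940 = 8.31206

8.31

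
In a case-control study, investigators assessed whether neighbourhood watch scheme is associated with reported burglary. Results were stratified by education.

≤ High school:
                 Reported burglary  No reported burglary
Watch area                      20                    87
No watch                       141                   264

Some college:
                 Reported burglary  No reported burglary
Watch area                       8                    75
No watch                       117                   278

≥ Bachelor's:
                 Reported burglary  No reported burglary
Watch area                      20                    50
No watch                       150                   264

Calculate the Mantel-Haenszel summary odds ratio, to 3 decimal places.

OR_MH = Σ(aᵢdᵢ/nᵢ) / Σ(bᵢcᵢ/nᵢ), where nᵢ is the stratum total.
Stratum 1 (≤ High school): n = 512; a·d/n = 20·264/512 = 10.3125; b·c/n = 87·141/512 = 23.9590
Stratum 2 (Some college): n = 478; a·d/n = 8·278/478 = 4.6527; b·c/n = 75·117/478 = 18.3577
Stratum 3 (≥ Bachelor's): n = 484; a·d/n = 20·264/484 = 10.9091; b·c/n = 50·150/484 = 15.4959
OR_MH = (10.3125 + 4.6527 + 10.9091) / (23.9590 + 18.3577 + 15.4959) = 25.8743 / 57.8126 = 0.44755

0.448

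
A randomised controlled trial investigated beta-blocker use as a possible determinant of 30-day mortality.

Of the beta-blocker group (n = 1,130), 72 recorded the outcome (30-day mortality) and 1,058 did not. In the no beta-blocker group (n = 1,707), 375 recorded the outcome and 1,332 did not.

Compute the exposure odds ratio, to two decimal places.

From the description: a = 72, b = 1058, c = 375, d = 1332.
OR = (a·d)/(b·c) = (72 × 1332) / (1058 × 375) = 95904 / 396750 = 0.24172
Exposure is associated with lower odds of 30-day mortality (OR = 0.24 < 1).

0.24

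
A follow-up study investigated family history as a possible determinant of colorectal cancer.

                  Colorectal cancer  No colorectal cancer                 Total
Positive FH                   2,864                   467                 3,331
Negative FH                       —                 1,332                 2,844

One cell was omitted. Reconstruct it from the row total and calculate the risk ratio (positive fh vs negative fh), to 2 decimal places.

1.62

The missing cell is in the unexposed row: 2844 − 1332 = 1512.
So a = 2864, b = 467, c = 1512, d = 1332.
RR = [a/(a+b)] / [c/(c+d)] = (2864/3331) / (1512/2844) = 0.85980/0.53165 = 1.61725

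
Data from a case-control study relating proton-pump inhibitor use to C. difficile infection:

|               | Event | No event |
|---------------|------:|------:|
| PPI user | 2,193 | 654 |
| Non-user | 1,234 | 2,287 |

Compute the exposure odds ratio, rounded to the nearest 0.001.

Cells: a = 2193, b = 654, c = 1234, d = 2287.
OR = (a·d)/(b·c) = (2193 × 2287) / (654 × 1234) = 5015391 / 807036 = 6.21458
The odds of C. difficile infection are about 6.21 times as high in the ppi user group.

6.215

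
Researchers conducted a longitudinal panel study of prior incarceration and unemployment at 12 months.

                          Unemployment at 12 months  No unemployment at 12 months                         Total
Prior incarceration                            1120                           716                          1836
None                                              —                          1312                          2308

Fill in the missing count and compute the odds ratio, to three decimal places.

2.061

The missing cell is in the unexposed row: 2308 − 1312 = 996.
So a = 1120, b = 716, c = 996, d = 1312.
OR = (a·d)/(b·c) = (1120 × 1312) / (716 × 996) = 1469440 / 713136 = 2.06053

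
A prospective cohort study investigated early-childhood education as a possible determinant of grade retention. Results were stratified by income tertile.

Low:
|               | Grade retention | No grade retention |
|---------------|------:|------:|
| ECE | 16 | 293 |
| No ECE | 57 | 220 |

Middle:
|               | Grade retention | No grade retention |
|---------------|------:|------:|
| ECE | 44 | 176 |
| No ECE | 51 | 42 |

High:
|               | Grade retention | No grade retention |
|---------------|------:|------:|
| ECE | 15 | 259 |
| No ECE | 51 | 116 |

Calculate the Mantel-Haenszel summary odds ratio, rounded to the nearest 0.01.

OR_MH = Σ(aᵢdᵢ/nᵢ) / Σ(bᵢcᵢ/nᵢ), where nᵢ is the stratum total.
Stratum 1 (Low): n = 586; a·d/n = 16·220/586 = 6.0068; b·c/n = 293·57/586 = 28.5000
Stratum 2 (Middle): n = 313; a·d/n = 44·42/313 = 5.9042; b·c/n = 176·51/313 = 28.6773
Stratum 3 (High): n = 441; a·d/n = 15·116/441 = 3.9456; b·c/n = 259·51/441 = 29.9524
OR_MH = (6.0068 + 5.9042 + 3.9456) / (28.5000 + 28.6773 + 29.9524) = 15.8566 / 87.1297 = 0.18199

0.18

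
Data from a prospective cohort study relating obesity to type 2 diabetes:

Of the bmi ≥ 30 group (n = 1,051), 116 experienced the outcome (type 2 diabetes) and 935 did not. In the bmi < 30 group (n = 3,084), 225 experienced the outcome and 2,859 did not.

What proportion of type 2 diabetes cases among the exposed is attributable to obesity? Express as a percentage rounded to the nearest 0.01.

33.90

From the description: a = 116, b = 935, c = 225, d = 2859.
Risk in exposed = 116/1051 = 0.11037; risk in unexposed = 225/3084 = 0.07296.
RR = 0.11037/0.07296 = 1.51282
AR% = (RR − 1)/RR × 100 = (1.51282 − 1)/1.51282 × 100 = 33.8983%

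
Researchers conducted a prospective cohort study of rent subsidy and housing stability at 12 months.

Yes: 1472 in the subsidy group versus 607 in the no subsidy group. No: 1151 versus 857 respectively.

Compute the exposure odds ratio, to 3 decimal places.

From the description: a = 1472, b = 1151, c = 607, d = 857.
OR = (a·d)/(b·c) = (1472 × 857) / (1151 × 607) = 1261504 / 698657 = 1.80561
The odds of housing stability at 12 months are about 1.81 times as high in the subsidy group.

1.806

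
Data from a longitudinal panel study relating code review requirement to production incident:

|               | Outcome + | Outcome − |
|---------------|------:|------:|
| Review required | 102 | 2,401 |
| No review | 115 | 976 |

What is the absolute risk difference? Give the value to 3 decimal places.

Cells: a = 102, b = 2401, c = 115, d = 976.
Risk in exposed = 102/2503 = 0.040751; risk in unexposed = 115/1091 = 0.105408.
Risk difference = 0.040751 − 0.105408 = -0.064657

-0.065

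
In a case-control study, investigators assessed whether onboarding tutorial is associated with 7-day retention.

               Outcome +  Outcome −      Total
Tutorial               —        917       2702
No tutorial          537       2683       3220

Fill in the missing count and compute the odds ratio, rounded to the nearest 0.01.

9.73

The missing cell is in the exposed row: 2702 − 917 = 1785.
So a = 1785, b = 917, c = 537, d = 2683.
OR = (a·d)/(b·c) = (1785 × 2683) / (917 × 537) = 4789155 / 492429 = 9.72557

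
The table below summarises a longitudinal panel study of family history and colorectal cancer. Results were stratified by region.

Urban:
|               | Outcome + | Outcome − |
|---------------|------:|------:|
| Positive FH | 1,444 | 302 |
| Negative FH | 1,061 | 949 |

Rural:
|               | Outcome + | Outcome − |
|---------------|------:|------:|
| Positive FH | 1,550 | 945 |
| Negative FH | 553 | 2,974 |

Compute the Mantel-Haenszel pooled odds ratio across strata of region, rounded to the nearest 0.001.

OR_MH = Σ(aᵢdᵢ/nᵢ) / Σ(bᵢcᵢ/nᵢ), where nᵢ is the stratum total.
Stratum 1 (Urban): n = 3756; a·d/n = 1444·949/3756 = 364.8445; b·c/n = 302·1061/3756 = 85.3094
Stratum 2 (Rural): n = 6022; a·d/n = 1550·2974/6022 = 765.4766; b·c/n = 945·553/6022 = 86.7793
OR_MH = (364.8445 + 765.4766) / (85.3094 + 86.7793) = 1130.3211 / 172.0887 = 6.56825

6.568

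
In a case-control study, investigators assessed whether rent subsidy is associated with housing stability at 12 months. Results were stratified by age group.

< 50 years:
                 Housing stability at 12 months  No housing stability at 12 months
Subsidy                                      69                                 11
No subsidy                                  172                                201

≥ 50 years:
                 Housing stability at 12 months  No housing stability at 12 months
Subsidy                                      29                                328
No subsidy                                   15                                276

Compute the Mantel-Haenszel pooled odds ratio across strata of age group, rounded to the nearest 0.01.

OR_MH = Σ(aᵢdᵢ/nᵢ) / Σ(bᵢcᵢ/nᵢ), where nᵢ is the stratum total.
Stratum 1 (< 50 years): n = 453; a·d/n = 69·201/453 = 30.6159; b·c/n = 11·172/453 = 4.1766
Stratum 2 (≥ 50 years): n = 648; a·d/n = 29·276/648 = 12.3519; b·c/n = 328·15/648 = 7.5926
OR_MH = (30.6159 + 12.3519) / (4.1766 + 7.5926) = 42.9677 / 11.7692 = 3.65087

3.65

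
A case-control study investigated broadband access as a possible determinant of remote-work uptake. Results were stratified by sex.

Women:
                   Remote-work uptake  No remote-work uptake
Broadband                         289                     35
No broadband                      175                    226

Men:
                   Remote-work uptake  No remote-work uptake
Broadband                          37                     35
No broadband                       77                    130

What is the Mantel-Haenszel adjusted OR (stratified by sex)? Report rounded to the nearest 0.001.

5.927

OR_MH = Σ(aᵢdᵢ/nᵢ) / Σ(bᵢcᵢ/nᵢ), where nᵢ is the stratum total.
Stratum 1 (Women): n = 725; a·d/n = 289·226/725 = 90.0883; b·c/n = 35·175/725 = 8.4483
Stratum 2 (Men): n = 279; a·d/n = 37·130/279 = 17.2401; b·c/n = 35·77/279 = 9.6595
OR_MH = (90.0883 + 17.2401) / (8.4483 + 9.6595) = 107.3284 / 18.1078 = 5.92720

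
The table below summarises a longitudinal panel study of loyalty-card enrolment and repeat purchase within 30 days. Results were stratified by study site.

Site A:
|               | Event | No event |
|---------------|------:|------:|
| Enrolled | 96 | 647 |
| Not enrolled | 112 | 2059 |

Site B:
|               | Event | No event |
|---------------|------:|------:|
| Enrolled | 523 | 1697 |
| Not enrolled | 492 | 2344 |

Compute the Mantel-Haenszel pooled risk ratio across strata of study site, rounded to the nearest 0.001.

RR_MH = Σ(aᵢ·n₀ᵢ/nᵢ) / Σ(cᵢ·n₁ᵢ/nᵢ), with n₁ᵢ = aᵢ+bᵢ (exposed), n₀ᵢ = cᵢ+dᵢ (unexposed), nᵢ = n₁ᵢ+n₀ᵢ.
Stratum 1 (Site A): n₁ = 743, n₀ = 2171, n = 2914; a·n₀/n = 96·2171/2914 = 71.5223; c·n₁/n = 112·743/2914 = 28.5573
Stratum 2 (Site B): n₁ = 2220, n₀ = 2836, n = 5056; a·n₀/n = 523·2836/5056 = 293.3600; c·n₁/n = 492·2220/5056 = 216.0285
RR_MH = (71.5223 + 293.3600) / (28.5573 + 216.0285) = 364.8823 / 244.5858 = 1.49184

1.492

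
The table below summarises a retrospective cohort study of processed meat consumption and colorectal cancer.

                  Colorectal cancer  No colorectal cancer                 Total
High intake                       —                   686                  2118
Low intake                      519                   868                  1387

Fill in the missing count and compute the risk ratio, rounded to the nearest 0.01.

The missing cell is in the exposed row: 2118 − 686 = 1432.
So a = 1432, b = 686, c = 519, d = 868.
RR = [a/(a+b)] / [c/(c+d)] = (1432/2118) / (519/1387) = 0.67611/0.37419 = 1.80687

1.81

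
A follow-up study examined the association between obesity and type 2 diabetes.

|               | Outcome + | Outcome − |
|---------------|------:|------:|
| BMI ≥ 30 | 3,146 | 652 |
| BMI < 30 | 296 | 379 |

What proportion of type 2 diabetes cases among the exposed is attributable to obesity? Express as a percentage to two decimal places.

Cells: a = 3146, b = 652, c = 296, d = 379.
Risk in exposed = 3146/3798 = 0.82833; risk in unexposed = 296/675 = 0.43852.
RR = 0.82833/0.43852 = 1.88893
AR% = (RR − 1)/RR × 100 = (1.88893 − 1)/1.88893 × 100 = 47.0600%

47.06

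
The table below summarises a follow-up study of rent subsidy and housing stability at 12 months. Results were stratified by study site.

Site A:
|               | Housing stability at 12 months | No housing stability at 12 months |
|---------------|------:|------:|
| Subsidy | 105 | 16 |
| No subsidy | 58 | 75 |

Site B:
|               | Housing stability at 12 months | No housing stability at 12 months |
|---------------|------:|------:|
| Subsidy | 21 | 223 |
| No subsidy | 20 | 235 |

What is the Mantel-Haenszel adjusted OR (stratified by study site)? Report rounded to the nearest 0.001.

3.248

OR_MH = Σ(aᵢdᵢ/nᵢ) / Σ(bᵢcᵢ/nᵢ), where nᵢ is the stratum total.
Stratum 1 (Site A): n = 254; a·d/n = 105·75/254 = 31.0039; b·c/n = 16·58/254 = 3.6535
Stratum 2 (Site B): n = 499; a·d/n = 21·235/499 = 9.8898; b·c/n = 223·20/499 = 8.9379
OR_MH = (31.0039 + 9.8898) / (3.6535 + 8.9379) = 40.8937 / 12.5914 = 3.24774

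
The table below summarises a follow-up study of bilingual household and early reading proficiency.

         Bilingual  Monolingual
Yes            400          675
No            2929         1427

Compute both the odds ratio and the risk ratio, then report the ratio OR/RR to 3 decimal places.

0.772

Reading the table with exposure as columns: a = 400 (Bilingual, case), b = 2929 (Bilingual, non-case), c = 675 (Monolingual, case), d = 1427.
OR = (400·1427)/(2929·675) = 570800/1977075 = 0.28871
Risk in exposed = 400/3329 = 0.12016; risk in unexposed = 675/2102 = 0.32112; RR = 0.37418
OR/RR = 0.28871 / 0.37418 = 0.77159
The outcome is not rare, so the OR lies further from 1 than the RR.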